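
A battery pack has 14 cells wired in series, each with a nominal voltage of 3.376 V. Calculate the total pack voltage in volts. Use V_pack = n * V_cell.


V_pack = n * V_cell = 14 * 3.376 = 47.264 V

47.264 V


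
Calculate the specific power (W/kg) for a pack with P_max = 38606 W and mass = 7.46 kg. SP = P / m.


Specific power = 38606 W / 7.46 kg = 5175 W/kg

5175 W/kg


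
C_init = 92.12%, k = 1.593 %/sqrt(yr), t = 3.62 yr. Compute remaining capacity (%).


sqrt(t) = sqrt(3.62) = 1.9026
C_final = 92.12 - 1.593 * 1.9026 = 89.09%

89.09%


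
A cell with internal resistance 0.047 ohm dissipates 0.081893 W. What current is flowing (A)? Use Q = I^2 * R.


I = sqrt(Q / R) = sqrt(0.081893 / 0.047) = sqrt(1.7424) = 1.320 A

1.320 A


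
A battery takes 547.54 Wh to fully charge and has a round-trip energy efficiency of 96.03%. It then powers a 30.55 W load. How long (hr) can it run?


Step 1: E_discharge = eta/100 * E_charge = 96.03/100 * 547.54 = 525.8 Wh
Step 2: t = E_discharge / P = 525.8 / 30.55 = 17.21 hr

17.21 hr


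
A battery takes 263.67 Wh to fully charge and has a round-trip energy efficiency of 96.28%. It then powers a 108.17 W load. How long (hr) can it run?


Step 1: E_discharge = eta/100 * E_charge = 96.28/100 * 263.67 = 253.86 Wh
Step 2: t = E_discharge / P = 253.86 / 108.17 = 2.347 hr

2.347 hr


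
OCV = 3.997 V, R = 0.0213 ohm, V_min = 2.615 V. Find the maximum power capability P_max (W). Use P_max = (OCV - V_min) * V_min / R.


P_max = (OCV - V_min) * V_min / R = (3.997 - 2.615) * 2.615 / 0.0213 = 1.382 * 2.615 / 0.0213 = 169.7 W

169.7 W


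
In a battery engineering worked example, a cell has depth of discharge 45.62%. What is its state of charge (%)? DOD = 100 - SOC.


SOC = 100 - DOD = 100 - 45.62 = 54.38%

54.38%


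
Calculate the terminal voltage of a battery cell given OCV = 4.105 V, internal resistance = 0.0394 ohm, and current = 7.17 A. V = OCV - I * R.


IR drop = 7.17 * 0.0394 = 0.2825 V
V = 4.105 - 0.2825 = 3.823 V

3.823 V


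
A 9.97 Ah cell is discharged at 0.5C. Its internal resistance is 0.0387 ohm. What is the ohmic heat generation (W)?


Step 1: I = C_rate * capacity = 0.5 * 9.97 = 4.985 A
Step 2: Q = I^2 * R = 4.985^2 * 0.0387 = 24.85 * 0.0387 = 0.9617 W

0.9617 W


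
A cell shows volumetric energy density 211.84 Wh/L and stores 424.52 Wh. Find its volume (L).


V = E / ED = 424.52 / 211.84 = 2.004 L

2.004 L


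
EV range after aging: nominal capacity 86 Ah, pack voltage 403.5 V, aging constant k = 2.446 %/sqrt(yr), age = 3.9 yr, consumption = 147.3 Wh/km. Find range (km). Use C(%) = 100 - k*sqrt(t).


Step 1: capacity retention = 100 - 2.446 * sqrt(3.9) = 100 - 2.446 * 1.9748 = 95.17%
Step 2: C_now = 86 * 95.17/100 = 81.846 Ah
Step 3: E_pack = V * C_now = 403.5 * 81.846 = 33025 Wh
Step 4: range = E_pack / consumption = 33025 / 147.3 = 224.2 km

224.2 km


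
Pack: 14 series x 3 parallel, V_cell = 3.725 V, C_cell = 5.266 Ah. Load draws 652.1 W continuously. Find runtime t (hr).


Step 1: E_pack = Ns * V_cell * Np * C_cell = 14 * 3.725 * 3 * 5.266 = 823.87 Wh
Step 2: t = E_pack / P = 823.87 / 652.1 = 1.263 hr

1.263 hr


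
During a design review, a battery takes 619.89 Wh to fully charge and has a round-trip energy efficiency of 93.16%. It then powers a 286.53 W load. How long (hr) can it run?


Step 1: E_discharge = eta/100 * E_charge = 93.16/100 * 619.89 = 577.49 Wh
Step 2: t = E_discharge / P = 577.49 / 286.53 = 2.015 hr

2.015 hr


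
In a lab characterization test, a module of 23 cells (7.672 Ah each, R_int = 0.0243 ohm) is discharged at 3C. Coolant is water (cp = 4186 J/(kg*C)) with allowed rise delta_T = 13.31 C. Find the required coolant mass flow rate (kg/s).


Step 1: I = 3 * 7.672 = 23.016 A
Step 2: Q_cell = I^2 * R = 23.016^2 * 0.0243 = 12.873 W
Step 3: Q_total = 23 * 12.873 = 296.08 W
Step 4: m_dot = Q_total / (cp * dT) = 296.08 / (4186 * 13.31) = 0.005314 kg/s

0.005314 kg/s


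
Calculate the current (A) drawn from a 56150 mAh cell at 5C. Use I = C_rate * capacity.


Convert: capacity = 56150 mAh = 56.15 Ah
At 5C: I = 5 * 56.15 Ah = 280.75 A

280.75 A


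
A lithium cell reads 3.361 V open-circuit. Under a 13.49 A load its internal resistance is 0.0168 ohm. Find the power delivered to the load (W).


Step 1: V_terminal = OCV - I*R = 3.361 - 13.49 * 0.0168 = 3.1344 V
Step 2: P_out = V_terminal * I = 3.1344 * 13.49 = 42.28 W

42.28 W


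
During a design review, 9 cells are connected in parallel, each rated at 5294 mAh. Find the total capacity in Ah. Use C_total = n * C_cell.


Convert: C_cell = 5294 mAh = 5.294 Ah
C_total = 9 * 5.294 = 47.646 Ah

47.646 Ah


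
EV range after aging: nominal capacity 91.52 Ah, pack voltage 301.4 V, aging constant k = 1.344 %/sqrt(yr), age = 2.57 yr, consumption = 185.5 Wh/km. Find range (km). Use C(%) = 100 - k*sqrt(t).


Step 1: capacity retention = 100 - 1.344 * sqrt(2.57) = 100 - 1.344 * 1.6031 = 97.845%
Step 2: C_now = 91.52 * 97.845/100 = 89.548 Ah
Step 3: E_pack = V * C_now = 301.4 * 89.548 = 26990 Wh
Step 4: range = E_pack / consumption = 26990 / 185.5 = 145.5 km

145.5 km


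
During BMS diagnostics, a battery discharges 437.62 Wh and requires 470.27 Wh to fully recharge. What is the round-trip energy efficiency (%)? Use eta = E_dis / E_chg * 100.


eta_e = E_dis / E_chg * 100 = 437.62 / 470.27 * 100 = 93.06%

93.06%


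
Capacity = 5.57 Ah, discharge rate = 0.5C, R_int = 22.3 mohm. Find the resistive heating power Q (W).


Convert: R = 22.3 mohm = 0.0223 ohm
Step 1: I = C_rate * capacity = 0.5 * 5.57 = 2.785 A
Step 2: Q = I^2 * R = 2.785^2 * 0.0223 = 7.7562 * 0.0223 = 0.1730 W

0.1730 W


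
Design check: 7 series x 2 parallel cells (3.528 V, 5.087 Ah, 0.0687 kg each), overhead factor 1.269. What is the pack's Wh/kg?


Step 1: V_pack = 7 * 3.528 = 24.696 V
Step 2: C_pack = 2 * 5.087 = 10.174 Ah
Step 3: E_pack = V_pack * C_pack = 24.696 * 10.174 = 251.26 Wh
Step 4: m_pack = 7 * 2 * 0.0687 * 1.269 = 1.2205 kg
Step 5: ED = E_pack / m_pack = 251.26 / 1.2205 = 205.9 Wh/kg

205.9 Wh/kg


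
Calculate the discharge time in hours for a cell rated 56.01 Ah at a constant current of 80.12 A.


Runtime = 56.01 Ah / 80.12 A = 0.6991 hr

0.6991 hr


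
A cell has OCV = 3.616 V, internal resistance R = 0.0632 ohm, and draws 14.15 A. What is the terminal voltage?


V = OCV - I*R = 3.616 - 14.15 * 0.0632 = 2.722 V

2.722 V


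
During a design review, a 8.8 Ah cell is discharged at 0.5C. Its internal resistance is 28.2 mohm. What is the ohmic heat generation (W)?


Convert: R = 28.2 mohm = 0.0282 ohm
Step 1: I = C_rate * capacity = 0.5 * 8.8 = 4.4 A
Step 2: Q = I^2 * R = 4.4^2 * 0.0282 = 19.36 * 0.0282 = 0.5460 W

0.5460 W


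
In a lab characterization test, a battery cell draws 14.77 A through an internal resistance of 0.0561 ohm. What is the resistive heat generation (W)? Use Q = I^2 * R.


I^2 = 218.15
Q = 218.15 * 0.0561 = 12.24 W

12.24 W


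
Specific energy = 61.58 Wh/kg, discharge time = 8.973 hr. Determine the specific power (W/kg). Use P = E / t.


Specific power = 61.58 Wh/kg / 8.973 hr = 6.863 W/kg

6.863 W/kg


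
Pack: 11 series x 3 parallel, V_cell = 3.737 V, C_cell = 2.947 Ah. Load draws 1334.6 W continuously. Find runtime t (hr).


Step 1: E_pack = Ns * V_cell * Np * C_cell = 11 * 3.737 * 3 * 2.947 = 363.43 Wh
Step 2: t = E_pack / P = 363.43 / 1334.6 = 0.2723 hr

0.2723 hr


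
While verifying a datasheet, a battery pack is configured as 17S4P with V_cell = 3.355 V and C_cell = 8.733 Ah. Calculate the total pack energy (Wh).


E = Ns * Vcell * Np * Ccell = 17 * 3.355 * 4 * 8.733 = 1992 Wh

1992 Wh


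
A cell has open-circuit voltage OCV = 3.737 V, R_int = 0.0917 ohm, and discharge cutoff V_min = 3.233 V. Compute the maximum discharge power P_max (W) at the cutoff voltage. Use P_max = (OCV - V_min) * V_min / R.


P_max = (OCV - V_min) * V_min / R = (3.737 - 3.233) * 3.233 / 0.0917 = 0.504 * 3.233 / 0.0917 = 17.77 W

17.77 W


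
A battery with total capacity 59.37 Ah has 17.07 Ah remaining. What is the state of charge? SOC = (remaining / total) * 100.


SOC = (remaining / total) * 100 = (17.07 / 59.37) * 100 = 28.75%

28.75%


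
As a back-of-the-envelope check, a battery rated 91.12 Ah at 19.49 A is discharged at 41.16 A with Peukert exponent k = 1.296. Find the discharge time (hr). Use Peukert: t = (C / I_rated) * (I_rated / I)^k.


Step 1: t_rated = C / I_rated = 91.12 / 19.49 = 4.6752 hr
Step 2: ratio = 19.49 / 41.16 = 0.47352
Step 3: ratio^k = 0.47352^1.296 = 0.37952
Step 4: t = t_rated * ratio^k = 4.6752 * 0.37952 = 1.774 hr

1.774 hr


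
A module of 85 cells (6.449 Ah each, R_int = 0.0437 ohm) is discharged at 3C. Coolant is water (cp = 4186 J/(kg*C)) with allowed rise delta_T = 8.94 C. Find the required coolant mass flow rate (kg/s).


Step 1: I = 3 * 6.449 = 19.347 A
Step 2: Q_cell = I^2 * R = 19.347^2 * 0.0437 = 16.357 W
Step 3: Q_total = 85 * 16.357 = 1390.3 W
Step 4: m_dot = Q_total / (cp * dT) = 1390.3 / (4186 * 8.94) = 0.03715 kg/s

0.03715 kg/s


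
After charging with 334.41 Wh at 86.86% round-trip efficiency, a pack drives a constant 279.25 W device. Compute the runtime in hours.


Step 1: E_discharge = eta/100 * E_charge = 86.86/100 * 334.41 = 290.47 Wh
Step 2: t = E_discharge / P = 290.47 / 279.25 = 1.040 hr

1.040 hr


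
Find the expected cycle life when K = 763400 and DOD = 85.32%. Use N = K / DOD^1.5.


DOD^1.5 = 788.09
N = K / DOD^1.5 = 763400 / 788.09 = 968.7

968.7 cycles


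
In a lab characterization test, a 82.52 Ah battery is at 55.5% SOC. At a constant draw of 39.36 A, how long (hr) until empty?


Step 1: remaining = SOC/100 * C_total = 55.5/100 * 82.52 = 45.799 Ah
Step 2: t = remaining / I = 45.799 / 39.36 = 1.164 hr

1.164 hr


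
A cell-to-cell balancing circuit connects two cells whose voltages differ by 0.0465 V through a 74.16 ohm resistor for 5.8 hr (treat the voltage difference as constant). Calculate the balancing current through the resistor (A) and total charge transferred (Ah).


I_bal = dV / R = 0.0465 / 74.16 = 6.2702e-04 A
Q = I_bal * t = 6.2702e-04 * 5.8 = 0.003637 Ah

I=6.2702e-04 A, Q=0.003637 Ah


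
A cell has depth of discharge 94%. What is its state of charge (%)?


SOC = 100 - DOD = 100 - 94 = 6%

6%


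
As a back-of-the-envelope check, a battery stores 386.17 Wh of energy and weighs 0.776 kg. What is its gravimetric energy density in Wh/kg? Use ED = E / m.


ED = E / m = 386.17 / 0.776 = 497.6 Wh/kg

497.6 Wh/kg


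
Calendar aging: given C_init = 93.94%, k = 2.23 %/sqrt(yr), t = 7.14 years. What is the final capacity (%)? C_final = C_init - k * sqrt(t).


Step 1: sqrt(7.14 yr) = 2.6721
Step 2: drop = 2.23 * 2.6721 = 5.9588
Step 3: C_final = 93.94 - 5.9588 = 87.98%

87.98%


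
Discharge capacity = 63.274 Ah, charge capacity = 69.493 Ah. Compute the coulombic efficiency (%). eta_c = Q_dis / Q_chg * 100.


eta_c = Q_dis / Q_chg * 100 = 63.274 / 69.493 * 100 = 91.05%

91.05%


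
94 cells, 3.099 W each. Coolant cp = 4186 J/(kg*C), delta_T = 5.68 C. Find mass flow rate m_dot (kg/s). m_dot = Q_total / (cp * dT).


Q_total = 94 * 3.099 = 291.31 W
m_dot = Q_total / (cp * dT) = 291.31 / (4186 * 5.68) = 0.01225 kg/s

0.01225 kg/s


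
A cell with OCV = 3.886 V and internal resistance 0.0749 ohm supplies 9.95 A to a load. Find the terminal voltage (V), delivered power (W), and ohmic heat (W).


Step 1: V_terminal = OCV - I*R = 3.886 - 9.95 * 0.0749 = 3.1407 V
Step 2: P_out = V_terminal * I = 3.1407 * 9.95 = 31.25 W
Step 3: Q = I^2 * R = 9.95^2 * 0.0749 = 7.415 W

V=3.1407 V, P=31.25 W, Q=7.415 W


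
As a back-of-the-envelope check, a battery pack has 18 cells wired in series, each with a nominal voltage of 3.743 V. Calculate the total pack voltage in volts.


V_pack = n * V_cell = 18 * 3.743 = 67.374 V

67.374 V


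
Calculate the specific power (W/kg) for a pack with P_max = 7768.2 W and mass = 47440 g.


Convert: m = 47440 g = 47.44 kg
Specific power = 7768.2 W / 47.44 kg = 163.7 W/kg

163.7 W/kg


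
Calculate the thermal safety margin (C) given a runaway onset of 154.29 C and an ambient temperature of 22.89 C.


margin = T_onset - T_ambient = 154.29 - 22.89 = 131.4 C

131.4 C


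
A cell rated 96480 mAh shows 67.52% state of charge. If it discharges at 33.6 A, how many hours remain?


Convert: C_total = 96480 mAh = 96.48 Ah
Step 1: remaining = SOC/100 * C_total = 67.52/100 * 96.48 = 65.143 Ah
Step 2: t = remaining / I = 65.143 / 33.6 = 1.939 hr

1.939 hr


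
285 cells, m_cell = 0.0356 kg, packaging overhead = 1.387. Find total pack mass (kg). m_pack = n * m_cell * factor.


m_pack = n * m_cell * overhead = 285 * 0.0356 * 1.387 = 14.07 kg

14.07 kg


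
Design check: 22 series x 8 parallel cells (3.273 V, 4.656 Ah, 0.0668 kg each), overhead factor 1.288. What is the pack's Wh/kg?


Step 1: V_pack = 22 * 3.273 = 72.006 V
Step 2: C_pack = 8 * 4.656 = 37.248 Ah
Step 3: E_pack = V_pack * C_pack = 72.006 * 37.248 = 2682.1 Wh
Step 4: m_pack = 22 * 8 * 0.0668 * 1.288 = 15.143 kg
Step 5: ED = E_pack / m_pack = 2682.1 / 15.143 = 177.1 Wh/kg

177.1 Wh/kg


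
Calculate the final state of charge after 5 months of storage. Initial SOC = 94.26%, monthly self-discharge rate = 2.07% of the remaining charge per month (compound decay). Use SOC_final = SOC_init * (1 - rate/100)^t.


decay = (1 - 2.07/100)^5 = 0.9007
SOC_final = 94.26 * 0.9007 = 84.90%

84.90%


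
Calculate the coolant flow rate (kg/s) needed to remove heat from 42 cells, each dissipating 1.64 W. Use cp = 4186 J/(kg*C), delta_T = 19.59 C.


Step 1: Total heat Q = 42 * 1.64 W = 68.88 W
Step 2: denom = cp * dT = 4186 * 19.59 = 82004
Step 3: m_dot = 68.88 / 82004 = 8.400e-04 kg/s

8.400e-04 kg/s


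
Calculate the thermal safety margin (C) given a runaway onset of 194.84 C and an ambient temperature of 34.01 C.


Safety margin = 194.84 C - 34.01 C = 160.83 C

160.83 C


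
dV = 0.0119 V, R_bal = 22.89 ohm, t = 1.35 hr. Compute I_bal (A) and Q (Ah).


First, Ohm's law: I_bal = 0.0119 V / 22.89 ohm = 5.1988e-04 A
Then Q = I * t = 5.1988e-04 A * 1.35 hr = 7.018e-04 Ah

I=5.1988e-04 A, Q=7.018e-04 Ah


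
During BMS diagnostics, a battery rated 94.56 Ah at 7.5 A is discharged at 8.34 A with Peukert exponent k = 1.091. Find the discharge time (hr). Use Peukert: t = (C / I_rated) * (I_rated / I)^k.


Step 1: t_rated = C / I_rated = 94.56 / 7.5 = 12.608 hr
Step 2: ratio = 7.5 / 8.34 = 0.89928
Step 3: ratio^k = 0.89928^1.091 = 0.89063
Step 4: t = t_rated * ratio^k = 12.608 * 0.89063 = 11.23 hr

11.23 hr


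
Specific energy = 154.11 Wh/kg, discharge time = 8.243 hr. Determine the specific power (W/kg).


P_specific = E / t = 154.11 / 8.243 = 18.70 W/kg

18.70 W/kg


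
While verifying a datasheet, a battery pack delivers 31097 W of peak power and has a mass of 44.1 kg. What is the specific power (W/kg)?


SP = P / m = 31097 / 44.1 = 705.1 W/kg

705.1 W/kg


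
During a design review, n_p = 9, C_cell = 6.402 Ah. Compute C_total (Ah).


Parallel capacities add: 9 * 6.402 Ah = 57.618 Ah

57.618 Ah


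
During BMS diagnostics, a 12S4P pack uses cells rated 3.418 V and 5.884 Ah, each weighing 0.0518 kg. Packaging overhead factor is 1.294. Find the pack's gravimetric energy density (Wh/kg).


Step 1: V_pack = 12 * 3.418 = 41.016 V
Step 2: C_pack = 4 * 5.884 = 23.536 Ah
Step 3: E_pack = V_pack * C_pack = 41.016 * 23.536 = 965.35 Wh
Step 4: m_pack = 12 * 4 * 0.0518 * 1.294 = 3.2174 kg
Step 5: ED = E_pack / m_pack = 965.35 / 3.2174 = 300.0 Wh/kg

300.0 Wh/kg


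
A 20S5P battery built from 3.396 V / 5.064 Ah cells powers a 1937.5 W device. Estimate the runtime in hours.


Step 1: E_pack = Ns * V_cell * Np * C_cell = 20 * 3.396 * 5 * 5.064 = 1719.7 Wh
Step 2: t = E_pack / P = 1719.7 / 1937.5 = 0.8876 hr

0.8876 hr


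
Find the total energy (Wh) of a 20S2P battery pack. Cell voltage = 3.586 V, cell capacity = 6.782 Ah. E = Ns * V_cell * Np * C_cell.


V_pack = 20 * 3.586 = 71.72 V
C_pack = 2 * 6.782 = 13.564 Ah
E = V_pack * C_pack = 71.72 * 13.564 = 972.8 Wh

972.8 Wh


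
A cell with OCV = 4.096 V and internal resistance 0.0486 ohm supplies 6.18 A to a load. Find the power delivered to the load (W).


Step 1: V_terminal = OCV - I*R = 4.096 - 6.18 * 0.0486 = 3.7957 V
Step 2: P_out = V_terminal * I = 3.7957 * 6.18 = 23.46 W

23.46 W


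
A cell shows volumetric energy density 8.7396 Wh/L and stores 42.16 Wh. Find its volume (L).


V = E / ED = 42.16 / 8.7396 = 4.824 L

4.824 L


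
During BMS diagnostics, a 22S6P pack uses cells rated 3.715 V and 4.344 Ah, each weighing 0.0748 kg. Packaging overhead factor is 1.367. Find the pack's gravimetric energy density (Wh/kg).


Step 1: V_pack = 22 * 3.715 = 81.73 V
Step 2: C_pack = 6 * 4.344 = 26.064 Ah
Step 3: E_pack = V_pack * C_pack = 81.73 * 26.064 = 2130.2 Wh
Step 4: m_pack = 22 * 6 * 0.0748 * 1.367 = 13.497 kg
Step 5: ED = E_pack / m_pack = 2130.2 / 13.497 = 157.8 Wh/kg

157.8 Wh/kg


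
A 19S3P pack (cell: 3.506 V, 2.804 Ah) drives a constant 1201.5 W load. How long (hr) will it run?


Step 1: E_pack = Ns * V_cell * Np * C_cell = 19 * 3.506 * 3 * 2.804 = 560.36 Wh
Step 2: t = E_pack / P = 560.36 / 1201.5 = 0.4664 hr

0.4664 hr


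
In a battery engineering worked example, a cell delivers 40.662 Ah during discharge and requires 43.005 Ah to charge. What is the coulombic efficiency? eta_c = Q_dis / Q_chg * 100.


eta_c = Q_dis / Q_chg * 100 = 40.662 / 43.005 * 100 = 94.55%

94.55%


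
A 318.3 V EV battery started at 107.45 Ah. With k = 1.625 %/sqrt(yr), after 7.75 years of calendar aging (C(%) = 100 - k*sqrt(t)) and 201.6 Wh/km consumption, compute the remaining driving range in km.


Step 1: capacity retention = 100 - 1.625 * sqrt(7.75) = 100 - 1.625 * 2.7839 = 95.476%
Step 2: C_now = 107.45 * 95.476/100 = 102.59 Ah
Step 3: E_pack = V * C_now = 318.3 * 102.59 = 32654 Wh
Step 4: range = E_pack / consumption = 32654 / 201.6 = 162.0 km

162.0 km


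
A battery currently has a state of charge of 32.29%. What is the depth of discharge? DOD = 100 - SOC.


DOD = 100 - SOC = 100 - 32.29 = 67.71%

67.71%


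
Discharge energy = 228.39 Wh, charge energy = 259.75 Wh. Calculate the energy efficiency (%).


eta_e = E_dis / E_chg * 100 = 228.39 / 259.75 * 100 = 87.93%

87.93%


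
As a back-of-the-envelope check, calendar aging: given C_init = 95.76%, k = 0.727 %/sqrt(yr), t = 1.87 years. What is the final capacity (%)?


sqrt(t) = sqrt(1.87) = 1.3675
C_final = 95.76 - 0.727 * 1.3675 = 94.77%

94.77%


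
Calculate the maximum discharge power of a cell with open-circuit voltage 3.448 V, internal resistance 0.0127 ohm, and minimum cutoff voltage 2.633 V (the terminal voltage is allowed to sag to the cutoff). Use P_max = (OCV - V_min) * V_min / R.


dV = OCV - V_min = 0.815 V (so I_max = dV / R)
P_max = dV * V_min / R = 0.815 * 2.633 / 0.0127 = 169.0 W

169.0 W


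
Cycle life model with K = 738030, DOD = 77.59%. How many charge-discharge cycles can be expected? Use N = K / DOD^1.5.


DOD^1.5 = 683.45
N = K / DOD^1.5 = 738030 / 683.45 = 1080

1080 cycles


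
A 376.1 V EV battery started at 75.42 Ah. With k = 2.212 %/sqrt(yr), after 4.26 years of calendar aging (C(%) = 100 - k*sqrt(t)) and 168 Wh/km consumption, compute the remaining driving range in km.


Step 1: capacity retention = 100 - 2.212 * sqrt(4.26) = 100 - 2.212 * 2.064 = 95.434%
Step 2: C_now = 75.42 * 95.434/100 = 71.976 Ah
Step 3: E_pack = V * C_now = 376.1 * 71.976 = 27070 Wh
Step 4: range = E_pack / consumption = 27070 / 168 = 161.1 km

161.1 km


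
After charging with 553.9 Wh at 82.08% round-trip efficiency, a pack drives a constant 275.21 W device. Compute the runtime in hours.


Step 1: E_discharge = eta/100 * E_charge = 82.08/100 * 553.9 = 454.64 Wh
Step 2: t = E_discharge / P = 454.64 / 275.21 = 1.652 hr

1.652 hr


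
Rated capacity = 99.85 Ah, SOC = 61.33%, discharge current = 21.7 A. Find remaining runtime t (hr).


Step 1: remaining = SOC/100 * C_total = 61.33/100 * 99.85 = 61.238 Ah
Step 2: t = remaining / I = 61.238 / 21.7 = 2.822 hr

2.822 hr


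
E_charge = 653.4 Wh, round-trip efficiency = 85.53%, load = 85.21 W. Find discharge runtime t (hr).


Step 1: E_discharge = eta/100 * E_charge = 85.53/100 * 653.4 = 558.85 Wh
Step 2: t = E_discharge / P = 558.85 / 85.21 = 6.559 hr

6.559 hr


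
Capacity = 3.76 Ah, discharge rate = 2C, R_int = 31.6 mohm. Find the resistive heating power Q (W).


Convert: R = 31.6 mohm = 0.0316 ohm
Step 1: I = C_rate * capacity = 2 * 3.76 = 7.52 A
Step 2: Q = I^2 * R = 7.52^2 * 0.0316 = 56.55 * 0.0316 = 1.787 W

1.787 W


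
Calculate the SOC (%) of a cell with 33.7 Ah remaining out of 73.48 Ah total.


SOC = (remaining / total) * 100 = (33.7 / 73.48) * 100 = 45.86%

45.86%


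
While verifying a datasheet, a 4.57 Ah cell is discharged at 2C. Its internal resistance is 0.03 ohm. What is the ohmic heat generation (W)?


Step 1: I = C_rate * capacity = 2 * 4.57 = 9.14 A
Step 2: Q = I^2 * R = 9.14^2 * 0.03 = 83.54 * 0.03 = 2.506 W

2.506 W


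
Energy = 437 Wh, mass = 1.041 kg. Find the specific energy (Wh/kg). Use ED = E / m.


Specific energy = 437 Wh / 1.041 kg = 419.8 Wh/kg

419.8 Wh/kg


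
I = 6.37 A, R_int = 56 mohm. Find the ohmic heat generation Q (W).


Convert: R = 56 mohm = 0.056 ohm
Q = I^2 * R = 6.37^2 * 0.056 = 2.272 W

2.272 W


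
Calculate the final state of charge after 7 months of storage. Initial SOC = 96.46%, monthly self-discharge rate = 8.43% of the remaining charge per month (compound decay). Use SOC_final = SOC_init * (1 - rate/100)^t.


decay = (1 - 8.43/100)^7 = 0.53985
SOC_final = 96.46 * 0.53985 = 52.07%

52.07%


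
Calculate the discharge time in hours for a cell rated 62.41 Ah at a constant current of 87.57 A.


Runtime = 62.41 Ah / 87.57 A = 0.7127 hr

0.7127 hr


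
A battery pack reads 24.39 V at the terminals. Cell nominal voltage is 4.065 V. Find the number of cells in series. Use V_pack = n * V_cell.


Rearranging: n = V_pack / V_cell = 24.39 / 4.065 = 6 cells

6


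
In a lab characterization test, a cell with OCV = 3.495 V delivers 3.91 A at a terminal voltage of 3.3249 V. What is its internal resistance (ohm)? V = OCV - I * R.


R = (OCV - V) / I = (3.495 - 3.3249) / 3.91 = 0.04350 ohm

0.04350 ohm


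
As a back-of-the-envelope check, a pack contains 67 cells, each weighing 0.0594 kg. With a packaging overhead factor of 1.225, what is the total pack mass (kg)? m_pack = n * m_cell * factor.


m_pack = n * m_cell * overhead = 67 * 0.0594 * 1.225 = 4.875 kg

4.875 kg


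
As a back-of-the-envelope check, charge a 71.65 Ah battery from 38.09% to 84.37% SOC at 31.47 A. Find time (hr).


Step 1: dSOC = 84.37% - 38.09% = 46.28%
Step 2: delta_Ah = 71.65 * 46.28 / 100 = 33.16 Ah
Step 3: t = 33.16 / 31.47 = 1.054 hr

1.054 hr


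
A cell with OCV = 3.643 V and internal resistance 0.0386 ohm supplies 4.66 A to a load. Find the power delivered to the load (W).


Step 1: V_terminal = OCV - I*R = 3.643 - 4.66 * 0.0386 = 3.4631 V
Step 2: P_out = V_terminal * I = 3.4631 * 4.66 = 16.14 W

16.14 W


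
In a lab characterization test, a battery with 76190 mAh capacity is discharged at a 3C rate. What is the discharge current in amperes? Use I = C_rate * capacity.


Convert: capacity = 76190 mAh = 76.19 Ah
At 3C: I = 3 * 76.19 Ah = 228.57 A

228.57 A


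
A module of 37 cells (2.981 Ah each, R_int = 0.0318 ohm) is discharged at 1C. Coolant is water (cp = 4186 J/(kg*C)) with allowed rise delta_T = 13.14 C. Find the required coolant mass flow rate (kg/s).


Step 1: I = 1 * 2.981 = 2.981 A
Step 2: Q_cell = I^2 * R = 2.981^2 * 0.0318 = 0.28259 W
Step 3: Q_total = 37 * 0.28259 = 10.456 W
Step 4: m_dot = Q_total / (cp * dT) = 10.456 / (4186 * 13.14) = 1.901e-04 kg/s

1.901e-04 kg/s


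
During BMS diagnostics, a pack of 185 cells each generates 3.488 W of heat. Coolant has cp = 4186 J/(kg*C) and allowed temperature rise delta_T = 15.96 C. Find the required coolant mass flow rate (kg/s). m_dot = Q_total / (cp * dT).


Step 1: Total heat Q = 185 * 3.488 W = 645.28 W
Step 2: denom = cp * dT = 4186 * 15.96 = 66809
Step 3: m_dot = 645.28 / 66809 = 0.009659 kg/s

0.009659 kg/s


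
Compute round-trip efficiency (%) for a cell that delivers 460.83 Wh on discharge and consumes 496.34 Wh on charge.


Round-trip efficiency = 460.83/496.34 * 100% = 92.85%

92.85%


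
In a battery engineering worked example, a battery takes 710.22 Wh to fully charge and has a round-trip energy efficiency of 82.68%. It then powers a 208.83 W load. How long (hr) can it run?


Step 1: E_discharge = eta/100 * E_charge = 82.68/100 * 710.22 = 587.21 Wh
Step 2: t = E_discharge / P = 587.21 / 208.83 = 2.812 hr

2.812 hr


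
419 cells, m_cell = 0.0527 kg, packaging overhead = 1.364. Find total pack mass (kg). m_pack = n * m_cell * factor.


m_pack = n * m_cell * overhead = 419 * 0.0527 * 1.364 = 30.12 kg

30.12 kg


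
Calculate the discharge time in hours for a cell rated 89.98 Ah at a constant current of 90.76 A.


t = capacity / current = 89.98 / 90.76 = 0.9914 hr

0.9914 hr


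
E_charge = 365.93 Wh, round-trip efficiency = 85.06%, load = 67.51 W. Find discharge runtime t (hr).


Step 1: E_discharge = eta/100 * E_charge = 85.06/100 * 365.93 = 311.26 Wh
Step 2: t = E_discharge / P = 311.26 / 67.51 = 4.611 hr

4.611 hr


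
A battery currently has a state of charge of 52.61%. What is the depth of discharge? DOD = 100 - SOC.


DOD = 100 - SOC = 100 - 52.61 = 47.39%

47.39%


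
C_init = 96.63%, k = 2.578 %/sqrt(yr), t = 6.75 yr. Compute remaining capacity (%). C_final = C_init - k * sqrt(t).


sqrt(t) = sqrt(6.75) = 2.5981
C_final = 96.63 - 2.578 * 2.5981 = 89.93%

89.93%


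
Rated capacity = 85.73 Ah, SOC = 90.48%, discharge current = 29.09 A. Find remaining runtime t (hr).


Step 1: remaining = SOC/100 * C_total = 90.48/100 * 85.73 = 77.569 Ah
Step 2: t = remaining / I = 77.569 / 29.09 = 2.667 hr

2.667 hr


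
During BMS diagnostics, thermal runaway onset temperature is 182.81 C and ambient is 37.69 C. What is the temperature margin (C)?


Safety margin = 182.81 C - 37.69 C = 145.12 C

145.12 C


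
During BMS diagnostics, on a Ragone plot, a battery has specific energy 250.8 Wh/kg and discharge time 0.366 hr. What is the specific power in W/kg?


P_specific = E / t = 250.8 / 0.366 = 685.2 W/kg

685.2 W/kg


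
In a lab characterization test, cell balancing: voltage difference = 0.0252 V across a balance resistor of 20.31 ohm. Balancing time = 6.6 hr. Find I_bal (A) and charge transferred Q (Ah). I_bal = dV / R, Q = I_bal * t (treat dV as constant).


I_bal = dV / R = 0.0252 / 20.31 = 0.0012408 A
Q = I_bal * t = 0.0012408 * 6.6 = 0.008189 Ah

I=0.0012408 A, Q=0.008189 Ah


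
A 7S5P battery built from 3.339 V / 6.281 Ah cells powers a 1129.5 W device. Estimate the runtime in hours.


Step 1: E_pack = Ns * V_cell * Np * C_cell = 7 * 3.339 * 5 * 6.281 = 734.03 Wh
Step 2: t = E_pack / P = 734.03 / 1129.5 = 0.6499 hr

0.6499 hr


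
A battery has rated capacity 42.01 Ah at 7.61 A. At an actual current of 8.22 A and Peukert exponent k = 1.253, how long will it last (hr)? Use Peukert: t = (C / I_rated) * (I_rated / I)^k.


Step 1: t_rated = C / I_rated = 42.01 / 7.61 = 5.5204 hr
Step 2: ratio = 7.61 / 8.22 = 0.92579
Step 3: ratio^k = 0.92579^1.253 = 0.9079
Step 4: t = t_rated * ratio^k = 5.5204 * 0.9079 = 5.012 hr

5.012 hr


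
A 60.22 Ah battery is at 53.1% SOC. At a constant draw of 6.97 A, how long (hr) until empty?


Step 1: remaining = SOC/100 * C_total = 53.1/100 * 60.22 = 31.977 Ah
Step 2: t = remaining / I = 31.977 / 6.97 = 4.588 hr

4.588 hr


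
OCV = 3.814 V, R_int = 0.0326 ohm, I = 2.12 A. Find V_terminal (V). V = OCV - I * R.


V = OCV - I*R = 3.814 - 2.12 * 0.0326 = 3.745 V

3.745 V


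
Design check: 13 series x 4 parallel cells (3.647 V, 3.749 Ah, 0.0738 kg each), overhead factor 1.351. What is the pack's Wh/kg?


Step 1: V_pack = 13 * 3.647 = 47.411 V
Step 2: C_pack = 4 * 3.749 = 14.996 Ah
Step 3: E_pack = V_pack * C_pack = 47.411 * 14.996 = 710.98 Wh
Step 4: m_pack = 13 * 4 * 0.0738 * 1.351 = 5.1846 kg
Step 5: ED = E_pack / m_pack = 710.98 / 5.1846 = 137.1 Wh/kg

137.1 Wh/kg


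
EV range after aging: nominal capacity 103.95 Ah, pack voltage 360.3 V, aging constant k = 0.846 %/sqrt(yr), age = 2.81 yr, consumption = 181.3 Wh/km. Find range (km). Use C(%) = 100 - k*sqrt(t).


Step 1: capacity retention = 100 - 0.846 * sqrt(2.81) = 100 - 0.846 * 1.6763 = 98.582%
Step 2: C_now = 103.95 * 98.582/100 = 102.48 Ah
Step 3: E_pack = V * C_now = 360.3 * 102.48 = 36924 Wh
Step 4: range = E_pack / consumption = 36924 / 181.3 = 203.7 km

203.7 km


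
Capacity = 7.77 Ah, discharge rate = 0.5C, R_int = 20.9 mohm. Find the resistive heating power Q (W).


Convert: R = 20.9 mohm = 0.0209 ohm
Step 1: I = C_rate * capacity = 0.5 * 7.77 = 3.885 A
Step 2: Q = I^2 * R = 3.885^2 * 0.0209 = 15.093 * 0.0209 = 0.3154 W

0.3154 W


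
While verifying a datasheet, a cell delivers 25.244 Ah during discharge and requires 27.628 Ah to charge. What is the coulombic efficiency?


eta_c = Q_dis / Q_chg * 100 = 25.244 / 27.628 * 100 = 91.37%

91.37%


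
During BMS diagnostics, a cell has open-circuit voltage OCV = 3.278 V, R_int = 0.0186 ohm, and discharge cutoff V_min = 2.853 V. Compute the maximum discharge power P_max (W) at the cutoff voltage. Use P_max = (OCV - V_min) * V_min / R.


dV = OCV - V_min = 0.425 V (so I_max = dV / R)
P_max = dV * V_min / R = 0.425 * 2.853 / 0.0186 = 65.19 W

65.19 W


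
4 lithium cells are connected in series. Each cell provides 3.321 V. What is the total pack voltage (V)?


V_pack = n * V_cell = 4 * 3.321 = 13.284 V

13.284 V


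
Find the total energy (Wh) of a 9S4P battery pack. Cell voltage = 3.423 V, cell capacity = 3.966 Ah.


V_pack = 9 * 3.423 = 30.807 V
C_pack = 4 * 3.966 = 15.864 Ah
E = V_pack * C_pack = 30.807 * 15.864 = 488.7 Wh

488.7 Wh


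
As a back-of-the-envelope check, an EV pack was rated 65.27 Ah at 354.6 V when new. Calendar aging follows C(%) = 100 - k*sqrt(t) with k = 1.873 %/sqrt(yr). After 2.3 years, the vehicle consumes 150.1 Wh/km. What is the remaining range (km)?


Step 1: capacity retention = 100 - 1.873 * sqrt(2.3) = 100 - 1.873 * 1.5166 = 97.159%
Step 2: C_now = 65.27 * 97.159/100 = 63.416 Ah
Step 3: E_pack = V * C_now = 354.6 * 63.416 = 22487 Wh
Step 4: range = E_pack / consumption = 22487 / 150.1 = 149.8 km

149.8 km


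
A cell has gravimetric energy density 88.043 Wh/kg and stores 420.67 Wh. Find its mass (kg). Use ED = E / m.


m = E / ED = 420.67 / 88.043 = 4.778 kg

4.778 kg


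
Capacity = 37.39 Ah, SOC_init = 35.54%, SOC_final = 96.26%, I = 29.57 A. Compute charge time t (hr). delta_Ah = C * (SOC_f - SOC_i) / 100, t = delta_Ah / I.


delta_Ah = 37.39 * (96.26 - 35.54) / 100 = 22.703 Ah
t = delta_Ah / I = 22.703 / 29.57 = 0.7678 hr

0.7678 hr


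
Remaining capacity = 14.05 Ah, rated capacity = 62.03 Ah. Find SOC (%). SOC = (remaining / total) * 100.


SOC% = 14.05 / 62.03 * 100 = 22.65%

22.65%


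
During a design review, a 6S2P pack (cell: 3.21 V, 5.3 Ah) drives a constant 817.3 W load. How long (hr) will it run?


Step 1: E_pack = Ns * V_cell * Np * C_cell = 6 * 3.21 * 2 * 5.3 = 204.16 Wh
Step 2: t = E_pack / P = 204.16 / 817.3 = 0.2498 hr

0.2498 hr


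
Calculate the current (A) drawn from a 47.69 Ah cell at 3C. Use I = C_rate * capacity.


I = C_rate * capacity = 3 * 47.69 = 143.07 A

143.07 A


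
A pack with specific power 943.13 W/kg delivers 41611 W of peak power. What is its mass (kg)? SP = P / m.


m = P / SP = 41611 / 943.13 = 44.12 kg

44.12 kg


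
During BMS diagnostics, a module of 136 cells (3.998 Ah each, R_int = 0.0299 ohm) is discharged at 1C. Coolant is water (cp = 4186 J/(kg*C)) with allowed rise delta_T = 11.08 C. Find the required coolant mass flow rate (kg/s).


Step 1: I = 1 * 3.998 = 3.998 A
Step 2: Q_cell = I^2 * R = 3.998^2 * 0.0299 = 0.47792 W
Step 3: Q_total = 136 * 0.47792 = 64.997 W
Step 4: m_dot = Q_total / (cp * dT) = 64.997 / (4186 * 11.08) = 0.001401 kg/s

0.001401 kg/s


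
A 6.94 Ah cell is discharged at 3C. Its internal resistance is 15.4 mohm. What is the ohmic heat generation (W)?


Convert: R = 15.4 mohm = 0.0154 ohm
Step 1: I = C_rate * capacity = 3 * 6.94 = 20.82 A
Step 2: Q = I^2 * R = 20.82^2 * 0.0154 = 433.47 * 0.0154 = 6.675 W

6.675 W


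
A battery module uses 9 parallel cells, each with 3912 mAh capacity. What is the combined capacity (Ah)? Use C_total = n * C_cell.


Convert: C_cell = 3912 mAh = 3.912 Ah
C_total = 9 * 3.912 = 35.208 Ah

35.208 Ah


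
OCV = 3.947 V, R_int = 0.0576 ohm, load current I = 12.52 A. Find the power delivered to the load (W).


Step 1: V_terminal = OCV - I*R = 3.947 - 12.52 * 0.0576 = 3.2258 V
Step 2: P_out = V_terminal * I = 3.2258 * 12.52 = 40.39 W

40.39 W


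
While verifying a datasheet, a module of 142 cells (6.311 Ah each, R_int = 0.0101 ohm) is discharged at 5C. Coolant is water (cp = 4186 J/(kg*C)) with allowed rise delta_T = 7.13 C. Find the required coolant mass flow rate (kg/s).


Step 1: I = 5 * 6.311 = 31.555 A
Step 2: Q_cell = I^2 * R = 31.555^2 * 0.0101 = 10.057 W
Step 3: Q_total = 142 * 10.057 = 1428.1 W
Step 4: m_dot = Q_total / (cp * dT) = 1428.1 / (4186 * 7.13) = 0.04785 kg/s

0.04785 kg/s


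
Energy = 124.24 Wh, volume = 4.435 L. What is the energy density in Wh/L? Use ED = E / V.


Volumetric ED = 124.24 Wh / 4.435 L = 28.01 Wh/L

28.01 Wh/L


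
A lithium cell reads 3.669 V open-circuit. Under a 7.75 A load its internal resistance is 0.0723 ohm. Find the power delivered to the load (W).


Step 1: V_terminal = OCV - I*R = 3.669 - 7.75 * 0.0723 = 3.1087 V
Step 2: P_out = V_terminal * I = 3.1087 * 7.75 = 24.09 W

24.09 W


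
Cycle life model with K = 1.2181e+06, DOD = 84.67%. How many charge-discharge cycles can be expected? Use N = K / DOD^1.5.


DOD^1.5 = 779.1
N = K / DOD^1.5 = 1.2181e+06 / 779.1 = 1563

1563 cycles


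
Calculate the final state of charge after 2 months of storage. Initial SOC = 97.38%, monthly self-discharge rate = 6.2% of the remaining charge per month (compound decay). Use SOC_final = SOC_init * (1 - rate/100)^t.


decay = (1 - 6.2/100)^2 = 0.87984
SOC_final = 97.38 * 0.87984 = 85.68%

85.68%


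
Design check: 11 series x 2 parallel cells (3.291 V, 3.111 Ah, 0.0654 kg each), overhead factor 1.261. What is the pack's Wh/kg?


Step 1: V_pack = 11 * 3.291 = 36.201 V
Step 2: C_pack = 2 * 3.111 = 6.222 Ah
Step 3: E_pack = V_pack * C_pack = 36.201 * 6.222 = 225.24 Wh
Step 4: m_pack = 11 * 2 * 0.0654 * 1.261 = 1.8143 kg
Step 5: ED = E_pack / m_pack = 225.24 / 1.8143 = 124.1 Wh/kg

124.1 Wh/kg


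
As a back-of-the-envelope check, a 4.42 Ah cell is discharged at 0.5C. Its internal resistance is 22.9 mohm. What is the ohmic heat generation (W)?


Convert: R = 22.9 mohm = 0.0229 ohm
Step 1: I = C_rate * capacity = 0.5 * 4.42 = 2.21 A
Step 2: Q = I^2 * R = 2.21^2 * 0.0229 = 4.8841 * 0.0229 = 0.1118 W

0.1118 W


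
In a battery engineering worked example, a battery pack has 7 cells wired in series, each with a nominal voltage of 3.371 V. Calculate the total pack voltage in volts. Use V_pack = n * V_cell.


V_pack = n * V_cell = 7 * 3.371 = 23.597 V

23.597 V


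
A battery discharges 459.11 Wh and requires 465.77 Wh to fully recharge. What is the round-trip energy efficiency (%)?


Round-trip efficiency = 459.11/465.77 * 100% = 98.57%

98.57%


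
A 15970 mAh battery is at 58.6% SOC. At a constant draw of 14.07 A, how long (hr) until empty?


Convert: C_total = 15970 mAh = 15.97 Ah
Step 1: remaining = SOC/100 * C_total = 58.6/100 * 15.97 = 9.3584 Ah
Step 2: t = remaining / I = 9.3584 / 14.07 = 0.6651 hr

0.6651 hr


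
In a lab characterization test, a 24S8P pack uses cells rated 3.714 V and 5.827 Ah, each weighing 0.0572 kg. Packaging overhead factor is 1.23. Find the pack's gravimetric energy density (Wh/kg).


Step 1: V_pack = 24 * 3.714 = 89.136 V
Step 2: C_pack = 8 * 5.827 = 46.616 Ah
Step 3: E_pack = V_pack * C_pack = 89.136 * 46.616 = 4155.2 Wh
Step 4: m_pack = 24 * 8 * 0.0572 * 1.23 = 13.508 kg
Step 5: ED = E_pack / m_pack = 4155.2 / 13.508 = 307.6 Wh/kg

307.6 Wh/kg


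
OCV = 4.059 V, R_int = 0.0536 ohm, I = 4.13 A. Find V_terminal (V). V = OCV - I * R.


IR drop = 4.13 * 0.0536 = 0.22137 V
V = 4.059 - 0.22137 = 3.838 V

3.838 V


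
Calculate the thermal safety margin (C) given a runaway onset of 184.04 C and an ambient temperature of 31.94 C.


Safety margin = 184.04 C - 31.94 C = 152.1 C

152.1 C


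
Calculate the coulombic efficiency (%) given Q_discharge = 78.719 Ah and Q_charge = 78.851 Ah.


Coulombic efficiency = 78.719/78.851 * 100% = 99.83%

99.83%


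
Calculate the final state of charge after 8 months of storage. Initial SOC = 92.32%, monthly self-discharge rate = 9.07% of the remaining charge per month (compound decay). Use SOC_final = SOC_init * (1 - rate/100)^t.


decay = (1 - 9.07/100)^8 = 0.46737
SOC_final = 92.32 * 0.46737 = 43.15%

43.15%


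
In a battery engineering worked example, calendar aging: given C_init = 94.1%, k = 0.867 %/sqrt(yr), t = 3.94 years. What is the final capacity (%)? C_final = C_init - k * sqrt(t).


sqrt(t) = sqrt(3.94) = 1.9849
C_final = 94.1 - 0.867 * 1.9849 = 92.38%

92.38%


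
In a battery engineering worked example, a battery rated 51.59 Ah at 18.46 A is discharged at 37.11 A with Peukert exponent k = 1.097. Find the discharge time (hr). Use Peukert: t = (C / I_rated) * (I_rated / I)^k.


t_rated = C / I_rated = 51.59 / 18.46 = 2.7947 hr
(I_rated/I)^k = (0.49744)^1.097 = 0.46486
t = t_rated * (I_rated/I)^k = 2.7947 * 0.46486 = 1.299 hr

1.299 hr


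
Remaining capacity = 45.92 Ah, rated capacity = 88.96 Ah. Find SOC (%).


SOC% = 45.92 / 88.96 * 100 = 51.62%

51.62%


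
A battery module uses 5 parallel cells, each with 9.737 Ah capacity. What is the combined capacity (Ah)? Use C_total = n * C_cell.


Parallel capacities add: 5 * 9.737 Ah = 48.685 Ah

48.685 Ah


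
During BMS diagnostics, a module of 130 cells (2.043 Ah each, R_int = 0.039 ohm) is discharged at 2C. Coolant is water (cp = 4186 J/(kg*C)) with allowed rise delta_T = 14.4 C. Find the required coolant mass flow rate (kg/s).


Step 1: I = 2 * 2.043 = 4.086 A
Step 2: Q_cell = I^2 * R = 4.086^2 * 0.039 = 0.65112 W
Step 3: Q_total = 130 * 0.65112 = 84.646 W
Step 4: m_dot = Q_total / (cp * dT) = 84.646 / (4186 * 14.4) = 0.001404 kg/s

0.001404 kg/s


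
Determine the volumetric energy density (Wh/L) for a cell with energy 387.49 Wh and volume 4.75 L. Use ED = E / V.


ED = E / V = 387.49 / 4.75 = 81.58 Wh/L

81.58 Wh/L


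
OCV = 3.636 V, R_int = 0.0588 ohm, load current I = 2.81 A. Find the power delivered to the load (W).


Step 1: V_terminal = OCV - I*R = 3.636 - 2.81 * 0.0588 = 3.4708 V
Step 2: P_out = V_terminal * I = 3.4708 * 2.81 = 9.753 W

9.753 W


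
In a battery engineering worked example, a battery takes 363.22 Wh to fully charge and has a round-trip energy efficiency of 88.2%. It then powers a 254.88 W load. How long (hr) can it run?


Step 1: E_discharge = eta/100 * E_charge = 88.2/100 * 363.22 = 320.36 Wh
Step 2: t = E_discharge / P = 320.36 / 254.88 = 1.257 hr

1.257 hr


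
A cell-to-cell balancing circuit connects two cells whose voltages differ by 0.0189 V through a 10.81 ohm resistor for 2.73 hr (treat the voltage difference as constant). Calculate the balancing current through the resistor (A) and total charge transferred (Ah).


First, Ohm's law: I_bal = 0.0189 V / 10.81 ohm = 0.0017484 A
Then Q = I * t = 0.0017484 A * 2.73 hr = 0.004773 Ah

I=0.0017484 A, Q=0.004773 Ah
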